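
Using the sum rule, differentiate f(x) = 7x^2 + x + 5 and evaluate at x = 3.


Differentiate term by term using power and sum rules:
f(x) = 7x^2 + x + 5
f'(x) = 14x + 1
Substitute x = 3:
f'(3) = 14 * 3 + 1
= 42 + 1
= 43

43


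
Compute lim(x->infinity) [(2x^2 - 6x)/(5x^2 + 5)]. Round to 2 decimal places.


For limits at infinity with equal-degree polynomials,
we compare leading coefficients.
Numerator leading term: 2x^2
Denominator leading term: 5x^2
Divide both by x^2:
lim = (2 - 6/x) / (5 + 5/x^2)
As x -> infinity, the 1/x and 1/x^2 terms vanish:
= 2/5 = 0.40

0.40


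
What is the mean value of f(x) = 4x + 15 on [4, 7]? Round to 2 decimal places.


Average value = 1/(b-a) * integral from a to b of f(x) dx
First compute the integral of 4x + 15:
F(x) = 2x^2 + 15x
F(7) = 2 * 49 + 15 * 7 = 203
F(4) = 2 * 16 + 15 * 4 = 92
Integral = 203 - 92 = 111
Average = 111 / (7 - 4) = 111 / 3
= 37 = 37.00

37.00


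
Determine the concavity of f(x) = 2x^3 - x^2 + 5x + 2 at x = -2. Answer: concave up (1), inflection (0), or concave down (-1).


Concavity is determined by the sign of f''(x).
f(x) = 2x^3 - x^2 + 5x + 2
f'(x) = 6x^2 - 2x + 5
f''(x) = 12x - 2
f''(-2) = 12 * (-2) - 2
= -24 - 2
= -26
Since f''(-2) < 0, the function is concave down (-1)

-1


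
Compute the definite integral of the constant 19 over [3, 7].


The integral of a constant k over [a, b] equals k * (b - a).
integral from 3 to 7 of 19 dx
= 19 * (7 - 3)
= 19 * 4
= 76

76


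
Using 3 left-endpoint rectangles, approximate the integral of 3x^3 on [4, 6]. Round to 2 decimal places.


Left Riemann sum uses left endpoints of each subinterval.
Interval: [4, 6], n = 3
dx = (6 - 4) / 3 = 2/3
Left endpoints: [4, 14/3, 16/3]
f values: [192, 2744/9, 4096/9]
Sum = dx * (sum of f values)
= 2/3 * 952
= 1904/3 ≈ 634.67

634.67


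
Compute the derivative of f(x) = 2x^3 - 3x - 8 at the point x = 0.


Differentiate f(x) = 2x^3 - 3x - 8 term by term:
f'(x) = 6x^2 - 3
Substitute x = 0:
f'(0) = 6 * 0^2 + 0 * 0 - 3
= 0 + 0 - 3
= -3

-3


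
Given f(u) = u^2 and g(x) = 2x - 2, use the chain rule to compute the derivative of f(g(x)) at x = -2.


Using the chain rule: (f(g(x)))' = f'(g(x)) * g'(x)
First, find g(-2):
g(-2) = 2 * (-2) - 2 = -6
Next, f'(u) = 2u
And g'(x) = 2
So f'(g(-2)) * g'(-2)
= 2 * (-6) * 2
= -24

-24


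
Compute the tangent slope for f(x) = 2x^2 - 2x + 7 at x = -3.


The slope of the tangent line equals f'(x) at the point.
f(x) = 2x^2 - 2x + 7
f'(x) = 4x - 2
At x = -3:
f'(-3) = 4 * (-3) - 2
= -12 - 2
= -14

-14


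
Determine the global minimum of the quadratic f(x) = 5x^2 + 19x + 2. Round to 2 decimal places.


For a quadratic f(x) = ax^2 + bx + c with a > 0, the minimum is at the vertex.
Vertex x-coordinate: x = -b/(2a)
x = -(19) / (2 * 5)
x = -19/10
Substitute back to find the minimum value:
f(-19/10) = 5 * (-19/10)^2 + 19 * (-19/10) + 2
= 361/20 - 361/10 + 2
= -321/20 = -16.05

-16.05


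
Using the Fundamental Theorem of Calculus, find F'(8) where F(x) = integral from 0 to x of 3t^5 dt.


By the Fundamental Theorem of Calculus (Part 1):
If F(x) = integral from 0 to x of f(t) dt, then F'(x) = f(x)
Here f(t) = 3t^5
So F'(x) = 3x^5
Evaluate at x = 8:
F'(8) = 3 * 8^5
= 3 * 32768
= 98304

98304


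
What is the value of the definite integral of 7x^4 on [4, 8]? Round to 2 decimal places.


Find the antiderivative of 7x^4:
F(x) = 7/5 * x^5
Apply the Fundamental Theorem of Calculus:
F(8) - F(4)
= 7/5 * 8^5 - 7/5 * 4^5
= 7/5 * (32768 - 1024)
= 7/5 * 31744
= 222208/5 = 44441.60

44441.60


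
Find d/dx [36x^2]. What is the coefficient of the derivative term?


We apply the power rule: d/dx [ax^n] = a*n * x^(n-1)
d/dx [36x^2]
= 36 * 2 * x^(2-1)
= 72x
The coefficient is 72

72


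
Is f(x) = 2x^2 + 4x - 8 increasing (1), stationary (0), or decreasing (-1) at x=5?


Compute f'(x) to determine behavior:
f'(x) = 4x + 4
f'(5) = 4 * 5 + 4
= 20 + 4
= 24
Since f'(5) > 0, the function is increasing (1)

1


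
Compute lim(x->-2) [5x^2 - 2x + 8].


Since polynomials are continuous, we use direct substitution.
lim(x->-2) of 5x^2 - 2x + 8
= 5 * (-2)^2 - 2 * (-2) + 8
= 20 + 4 + 8
= 32

32


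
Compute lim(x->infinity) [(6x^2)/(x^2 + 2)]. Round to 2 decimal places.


For limits at infinity with equal-degree polynomials,
we compare leading coefficients.
Numerator leading term: 6x^2
Denominator leading term: x^2
Divide both by x^2:
lim = (6) / (1 + 2/x^2)
As x -> infinity, the 1/x and 1/x^2 terms vanish:
= 6/1 = 6 = 6.00

6.00


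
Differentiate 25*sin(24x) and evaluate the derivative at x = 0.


Apply the chain rule to differentiate 25*sin(24x):
d/dx [25*sin(24x)]
= 25 * cos(24x) * d/dx(24x)
= 25 * 24 * cos(24x)
= 600 * cos(24x)
Evaluate at x = 0:
= 600 * cos(0)
= 600 * 1
= 600

600


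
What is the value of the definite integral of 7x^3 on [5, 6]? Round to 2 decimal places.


Find the antiderivative of 7x^3:
F(x) = 7/4 * x^4
Apply the Fundamental Theorem of Calculus:
F(6) - F(5)
= 7/4 * 6^4 - 7/4 * 5^4
= 7/4 * (1296 - 625)
= 7/4 * 671
= 4697/4 = 1174.25

1174.25


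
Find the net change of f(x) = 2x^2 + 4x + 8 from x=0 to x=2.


Net change = f(b) - f(a)
f(x) = 2x^2 + 4x + 8
Compute f(2):
f(2) = 2 * 2^2 + 4 * 2 + 8
= 8 + 8 + 8
= 24
Compute f(0):
f(0) = 2 * 0^2 + 4 * 0 + 8
= 0 + 0 + 8
= 8
Net change = 24 - 8 = 16

16


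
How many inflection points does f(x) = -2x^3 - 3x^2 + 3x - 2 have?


Inflection points occur where f''(x) = 0 and concavity changes.
f(x) = -2x^3 - 3x^2 + 3x - 2
f'(x) = -6x^2 - 6x + 3
f''(x) = -12x - 6
Set f''(x) = 0:
-12x - 6 = 0
x = 6 / (-12) = -1/2
Since f''(x) is linear (degree 1), it changes sign at this point.
Therefore there is exactly 1 inflection point.

1


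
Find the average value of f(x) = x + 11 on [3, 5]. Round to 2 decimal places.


Average value = 1/(b-a) * integral from a to b of f(x) dx
First compute the integral of x + 11:
F(x) = (1/2)x^2 + 11x
F(5) = 1/2 * 25 + 11 * 5 = 135/2
F(3) = 1/2 * 9 + 11 * 3 = 75/2
Integral = 135/2 - 75/2 = 30
Average = 30 / (5 - 3) = 30 / 2
= 15 = 15.00

15.00


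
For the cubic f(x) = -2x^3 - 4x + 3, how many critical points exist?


Find where f'(x) = 0:
f(x) = -2x^3 - 4x + 3
f'(x) = -6x^2 - 4
This is a quadratic in x. Use the discriminant to count real roots.
Discriminant = (0)^2 - 4 * (-6) * (-4)
= 0 - 96
= -96
Since discriminant < 0, f'(x) = 0 has no real solutions.
Number of critical points: 0

0


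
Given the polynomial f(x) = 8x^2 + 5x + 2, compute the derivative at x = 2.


Differentiate term by term using power and sum rules:
f(x) = 8x^2 + 5x + 2
f'(x) = 16x + 5
Substitute x = 2:
f'(2) = 16 * 2 + 5
= 32 + 5
= 37

37


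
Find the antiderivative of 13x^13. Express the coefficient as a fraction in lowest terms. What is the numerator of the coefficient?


Apply the power rule for integration:
integral of ax^n dx = a/(n+1) * x^(n+1) + C
integral of 13x^13 dx
= 13/14 * x^14 + C
The coefficient in lowest terms is 13/14, and its numerator is 13

13


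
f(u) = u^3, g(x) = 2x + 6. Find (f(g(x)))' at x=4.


Using the chain rule: (f(g(x)))' = f'(g(x)) * g'(x)
First, find g(4):
g(4) = 2 * 4 + 6 = 14
Next, f'(u) = 3u^2
And g'(x) = 2
So f'(g(4)) * g'(4)
= 3 * 14^2 * 2
= 3 * 196 * 2
= 1176

1176


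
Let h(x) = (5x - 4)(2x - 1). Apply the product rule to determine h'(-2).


Let u(x) = 5x - 4 and v(x) = 2x - 1
u'(x) = 5
v'(x) = 2
Product rule: h'(x) = u'(x)*v(x) + u(x)*v'(x)
= 5 * (2x - 1) + (5x - 4) * 2
At x = -2:
u(-2) = 5 * (-2) - 4 = -14
v(-2) = 2 * (-2) - 1 = -5
h'(-2) = 5 * (-5) + (-14) * 2
= -25 - 28
= -53

-53


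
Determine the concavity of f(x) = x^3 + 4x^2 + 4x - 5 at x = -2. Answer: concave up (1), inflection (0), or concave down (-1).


Concavity is determined by the sign of f''(x).
f(x) = x^3 + 4x^2 + 4x - 5
f'(x) = 3x^2 + 8x + 4
f''(x) = 6x + 8
f''(-2) = 6 * (-2) + 8
= -12 + 8
= -4
Since f''(-2) < 0, the function is concave down (-1)

-1


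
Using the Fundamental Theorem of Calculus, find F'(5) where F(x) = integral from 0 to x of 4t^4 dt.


By the Fundamental Theorem of Calculus (Part 1):
If F(x) = integral from 0 to x of f(t) dt, then F'(x) = f(x)
Here f(t) = 4t^4
So F'(x) = 4x^4
Evaluate at x = 5:
F'(5) = 4 * 5^4
= 4 * 625
= 2500

2500


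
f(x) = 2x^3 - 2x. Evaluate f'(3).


Differentiate f(x) = 2x^3 - 2x term by term:
f'(x) = 6x^2 - 2
Substitute x = 3:
f'(3) = 6 * 3^2 + 0 * 3 - 2
= 54 + 0 - 2
= 52

52


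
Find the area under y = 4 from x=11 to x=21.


The area under a constant function y = 4 is a rectangle.
Width = 21 - 11 = 10
Height = 4
Area = width * height
= 10 * 4
= 40

40


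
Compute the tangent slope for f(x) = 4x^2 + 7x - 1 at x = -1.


The slope of the tangent line equals f'(x) at the point.
f(x) = 4x^2 + 7x - 1
f'(x) = 8x + 7
At x = -1:
f'(-1) = 8 * (-1) + 7
= -8 + 7
= -1

-1


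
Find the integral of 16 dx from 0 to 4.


The integral of a constant k over [a, b] equals k * (b - a).
integral from 0 to 4 of 16 dx
= 16 * (4 - 0)
= 16 * 4
= 64

64


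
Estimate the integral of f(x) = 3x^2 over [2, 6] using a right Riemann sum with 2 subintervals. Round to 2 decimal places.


Right Riemann sum uses right endpoints of each subinterval.
Interval: [2, 6], n = 2
dx = (6 - 2) / 2 = 2
Right endpoints: [4, 6]
f values: [48, 108]
Sum = dx * (sum of f values)
= 2 * 156
= 312 = 312.00

312.00


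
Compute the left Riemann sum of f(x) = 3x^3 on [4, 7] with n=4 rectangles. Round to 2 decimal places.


Left Riemann sum uses left endpoints of each subinterval.
Interval: [4, 7], n = 4
dx = (7 - 4) / 4 = 3/4
Left endpoints: [4, 19/4, 11/2, 25/4]
f values: [192, 20577/64, 3993/8, 46875/64]
Sum = dx * (sum of f values)
= 3/4 * 27921/16
= 83763/64 ≈ 1308.80

1308.80


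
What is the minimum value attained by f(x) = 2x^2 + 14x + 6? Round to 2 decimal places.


For a quadratic f(x) = ax^2 + bx + c with a > 0, the minimum is at the vertex.
Vertex x-coordinate: x = -b/(2a)
x = -(14) / (2 * 2)
x = -14/4 = -7/2
Substitute back to find the minimum value:
f(-7/2) = 2 * (-7/2)^2 + 14 * (-7/2) + 6
= 49/2 - 49 + 6
= -37/2 = -18.50

-18.50


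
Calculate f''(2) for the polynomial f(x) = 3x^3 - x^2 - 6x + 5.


First derivative:
f'(x) = 9x^2 - 2x - 6
Second derivative:
f''(x) = 18x - 2
Substitute x = 2:
f''(2) = 18 * 2 - 2
= 36 - 2
= 34

34


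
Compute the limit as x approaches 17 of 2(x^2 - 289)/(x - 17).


Direct substitution gives 0/0, so we factor the numerator.
Factor: 2(x^2 - 289) = 2 * (x - 17)(x + 17)
Cancel the common factor (x - 17):
2(x^2 - 289)/(x - 17) = 2 * (x + 17)
Now substitute x = 17:
= 2 * (17 + 17) = 68

68


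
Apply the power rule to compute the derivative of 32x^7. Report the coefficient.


We apply the power rule: d/dx [ax^n] = a*n * x^(n-1)
d/dx [32x^7]
= 32 * 7 * x^(7-1)
= 224x^6
The coefficient is 224

224


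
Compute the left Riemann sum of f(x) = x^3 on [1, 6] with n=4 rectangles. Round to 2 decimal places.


Left Riemann sum uses left endpoints of each subinterval.
Interval: [1, 6], n = 4
dx = (6 - 1) / 4 = 5/4
Left endpoints: [1, 9/4, 7/2, 19/4]
f values: [1, 729/64, 343/8, 6859/64]
Sum = dx * (sum of f values)
= 5/4 * 2599/16
= 12995/64 ≈ 203.05

203.05


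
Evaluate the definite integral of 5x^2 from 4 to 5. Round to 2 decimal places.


Find the antiderivative of 5x^2:
F(x) = 5/3 * x^3
Apply the Fundamental Theorem of Calculus:
F(5) - F(4)
= 5/3 * 5^3 - 5/3 * 4^3
= 5/3 * (125 - 64)
= 5/3 * 61
= 305/3 ≈ 101.67

101.67


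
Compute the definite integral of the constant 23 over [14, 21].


The integral of a constant k over [a, b] equals k * (b - a).
integral from 14 to 21 of 23 dx
= 23 * (21 - 14)
= 23 * 7
= 161

161


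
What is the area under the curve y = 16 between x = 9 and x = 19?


The area under a constant function y = 16 is a rectangle.
Width = 19 - 9 = 10
Height = 16
Area = width * height
= 10 * 16
= 160

160


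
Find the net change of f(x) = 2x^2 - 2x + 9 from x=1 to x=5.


Net change = f(b) - f(a)
f(x) = 2x^2 - 2x + 9
Compute f(5):
f(5) = 2 * 5^2 - 2 * 5 + 9
= 50 - 10 + 9
= 49
Compute f(1):
f(1) = 2 * 1^2 - 2 * 1 + 9
= 2 - 2 + 9
= 9
Net change = 49 - 9 = 40

40


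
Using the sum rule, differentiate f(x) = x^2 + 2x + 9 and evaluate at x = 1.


Differentiate term by term using power and sum rules:
f(x) = x^2 + 2x + 9
f'(x) = 2x + 2
Substitute x = 1:
f'(1) = 2 * 1 + 2
= 2 + 2
= 4

4


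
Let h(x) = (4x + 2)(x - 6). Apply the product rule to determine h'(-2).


Let u(x) = 4x + 2 and v(x) = x - 6
u'(x) = 4
v'(x) = 1
Product rule: h'(x) = u'(x)*v(x) + u(x)*v'(x)
= 4 * (x - 6) + (4x + 2) * 1
At x = -2:
u(-2) = 4 * (-2) + 2 = -6
v(-2) = 1 * (-2) - 6 = -8
h'(-2) = 4 * (-8) + (-6) * 1
= -32 - 6
= -38

-38


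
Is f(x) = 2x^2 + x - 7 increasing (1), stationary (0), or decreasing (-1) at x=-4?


Compute f'(x) to determine behavior:
f'(x) = 4x + 1
f'(-4) = 4 * (-4) + 1
= -16 + 1
= -15
Since f'(-4) < 0, the function is decreasing (-1)

-1


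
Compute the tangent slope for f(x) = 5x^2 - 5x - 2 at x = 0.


The slope of the tangent line equals f'(x) at the point.
f(x) = 5x^2 - 5x - 2
f'(x) = 10x - 5
At x = 0:
f'(0) = 10 * 0 - 5
= 0 - 5
= -5

-5


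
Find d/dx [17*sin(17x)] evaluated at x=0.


Apply the chain rule to differentiate 17*sin(17x):
d/dx [17*sin(17x)]
= 17 * cos(17x) * d/dx(17x)
= 17 * 17 * cos(17x)
= 289 * cos(17x)
Evaluate at x = 0:
= 289 * cos(0)
= 289 * 1
= 289

289


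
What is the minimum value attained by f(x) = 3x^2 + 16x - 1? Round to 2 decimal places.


For a quadratic f(x) = ax^2 + bx + c with a > 0, the minimum is at the vertex.
Vertex x-coordinate: x = -b/(2a)
x = -(16) / (2 * 3)
x = -16/6 = -8/3
Substitute back to find the minimum value:
f(-8/3) = 3 * (-8/3)^2 + 16 * (-8/3) - 1
= 64/3 - 128/3 - 1
= -67/3 ≈ -22.33

-22.33


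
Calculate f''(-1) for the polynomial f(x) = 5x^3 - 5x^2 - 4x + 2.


First derivative:
f'(x) = 15x^2 - 10x - 4
Second derivative:
f''(x) = 30x - 10
Substitute x = -1:
f''(-1) = 30 * (-1) - 10
= -30 - 10
= -40

-40


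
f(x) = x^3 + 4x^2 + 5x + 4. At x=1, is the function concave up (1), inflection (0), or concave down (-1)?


Concavity is determined by the sign of f''(x).
f(x) = x^3 + 4x^2 + 5x + 4
f'(x) = 3x^2 + 8x + 5
f''(x) = 6x + 8
f''(1) = 6 * 1 + 8
= 6 + 8
= 14
Since f''(1) > 0, the function is concave up (1)

1


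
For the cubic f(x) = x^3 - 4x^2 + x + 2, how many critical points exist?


Find where f'(x) = 0:
f(x) = x^3 - 4x^2 + x + 2
f'(x) = 3x^2 - 8x + 1
This is a quadratic in x. Use the discriminant to count real roots.
Discriminant = (-8)^2 - 4 * 3 * 1
= 64 - 12
= 52
Since discriminant > 0, f'(x) = 0 has 2 real solutions.
Number of critical points: 2

2


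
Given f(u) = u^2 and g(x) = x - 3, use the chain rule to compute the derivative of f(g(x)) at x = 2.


Using the chain rule: (f(g(x)))' = f'(g(x)) * g'(x)
First, find g(2):
g(2) = 1 * 2 - 3 = -1
Next, f'(u) = 2u
And g'(x) = 1
So f'(g(2)) * g'(2)
= 2 * (-1) * 1
= -2

-2


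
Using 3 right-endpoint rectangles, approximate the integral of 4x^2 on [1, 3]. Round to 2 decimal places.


Right Riemann sum uses right endpoints of each subinterval.
Interval: [1, 3], n = 3
dx = (3 - 1) / 3 = 2/3
Right endpoints: [5/3, 7/3, 3]
f values: [100/9, 196/9, 36]
Sum = dx * (sum of f values)
= 2/3 * 620/9
= 1240/27 ≈ 45.93

45.93


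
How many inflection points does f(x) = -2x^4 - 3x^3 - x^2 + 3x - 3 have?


Inflection points occur where f''(x) = 0 and concavity changes.
f(x) = -2x^4 - 3x^3 - x^2 + 3x - 3
f'(x) = -8x^3 - 9x^2 - 2x + 3
f''(x) = -24x^2 - 18x - 2
This is a quadratic in x. Use the discriminant to count real roots.
Discriminant = (-18)^2 - 4 * (-24) * (-2)
= 324 - 192
= 132
Since discriminant > 0, f''(x) = 0 has 2 distinct real solutions.
A quadratic with two distinct real roots changes sign at each root, so concavity changes at both.
Number of inflection points: 2

2


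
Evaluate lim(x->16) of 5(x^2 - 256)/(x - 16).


Direct substitution gives 0/0, so we factor the numerator.
Factor: 5(x^2 - 256) = 5 * (x - 16)(x + 16)
Cancel the common factor (x - 16):
5(x^2 - 256)/(x - 16) = 5 * (x + 16)
Now substitute x = 16:
= 5 * (16 + 16) = 160

160


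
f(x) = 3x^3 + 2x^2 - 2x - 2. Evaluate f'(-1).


Differentiate f(x) = 3x^3 + 2x^2 - 2x - 2 term by term:
f'(x) = 9x^2 + 4x - 2
Substitute x = -1:
f'(-1) = 9 * (-1)^2 + 4 * (-1) - 2
= 9 - 4 - 2
= 3

3


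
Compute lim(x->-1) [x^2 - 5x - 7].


Since polynomials are continuous, we use direct substitution.
lim(x->-1) of x^2 - 5x - 7
= 1 * (-1)^2 - 5 * (-1) - 7
= 1 + 5 - 7
= -1

-1


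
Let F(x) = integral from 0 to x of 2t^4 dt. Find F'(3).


By the Fundamental Theorem of Calculus (Part 1):
If F(x) = integral from 0 to x of f(t) dt, then F'(x) = f(x)
Here f(t) = 2t^4
So F'(x) = 2x^4
Evaluate at x = 3:
F'(3) = 2 * 3^4
= 2 * 81
= 162

162


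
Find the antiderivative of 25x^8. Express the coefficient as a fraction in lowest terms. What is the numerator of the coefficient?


Apply the power rule for integration:
integral of ax^n dx = a/(n+1) * x^(n+1) + C
integral of 25x^8 dx
= 25/9 * x^9 + C
The coefficient in lowest terms is 25/9, and its numerator is 25

25


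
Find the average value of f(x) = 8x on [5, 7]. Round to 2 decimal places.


Average value = 1/(b-a) * integral from a to b of f(x) dx
First compute the integral of 8x:
F(x) = 4x^2
F(7) = 4 * 49 + 0 * 7 = 196
F(5) = 4 * 25 + 0 * 5 = 100
Integral = 196 - 100 = 96
Average = 96 / (7 - 5) = 96 / 2
= 48 = 48.00

48.00


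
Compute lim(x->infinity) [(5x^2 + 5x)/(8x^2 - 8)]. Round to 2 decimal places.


For limits at infinity with equal-degree polynomials,
we compare leading coefficients.
Numerator leading term: 5x^2
Denominator leading term: 8x^2
Divide both by x^2:
lim = (5 + 5/x) / (8 - 8/x^2)
As x -> infinity, the 1/x and 1/x^2 terms vanish:
= 5/8 ≈ 0.63

0.63


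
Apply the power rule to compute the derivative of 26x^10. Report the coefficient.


We apply the power rule: d/dx [ax^n] = a*n * x^(n-1)
d/dx [26x^10]
= 26 * 10 * x^(10-1)
= 260x^9
The coefficient is 260

260


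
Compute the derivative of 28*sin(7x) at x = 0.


Apply the chain rule to differentiate 28*sin(7x):
d/dx [28*sin(7x)]
= 28 * cos(7x) * d/dx(7x)
= 28 * 7 * cos(7x)
= 196 * cos(7x)
Evaluate at x = 0:
= 196 * cos(0)
= 196 * 1
= 196

196


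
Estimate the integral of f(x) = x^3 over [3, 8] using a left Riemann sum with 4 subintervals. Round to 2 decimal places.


Left Riemann sum uses left endpoints of each subinterval.
Interval: [3, 8], n = 4
dx = (8 - 3) / 4 = 5/4
Left endpoints: [3, 17/4, 11/2, 27/4]
f values: [27, 4913/64, 1331/8, 19683/64]
Sum = dx * (sum of f values)
= 5/4 * 9243/16
= 46215/64 ≈ 722.11

722.11


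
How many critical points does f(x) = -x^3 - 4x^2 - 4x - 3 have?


Find where f'(x) = 0:
f(x) = -x^3 - 4x^2 - 4x - 3
f'(x) = -3x^2 - 8x - 4
This is a quadratic in x. Use the discriminant to count real roots.
Discriminant = (-8)^2 - 4 * (-3) * (-4)
= 64 - 48
= 16
Since discriminant > 0, f'(x) = 0 has 2 real solutions.
Number of critical points: 2

2


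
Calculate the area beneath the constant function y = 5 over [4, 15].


The area under a constant function y = 5 is a rectangle.
Width = 15 - 4 = 11
Height = 5
Area = width * height
= 11 * 5
= 55

55


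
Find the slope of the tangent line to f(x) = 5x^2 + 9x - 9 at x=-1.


The slope of the tangent line equals f'(x) at the point.
f(x) = 5x^2 + 9x - 9
f'(x) = 10x + 9
At x = -1:
f'(-1) = 10 * (-1) + 9
= -10 + 9
= -1

-1


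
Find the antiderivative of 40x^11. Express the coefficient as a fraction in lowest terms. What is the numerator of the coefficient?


Apply the power rule for integration:
integral of ax^n dx = a/(n+1) * x^(n+1) + C
integral of 40x^11 dx
= 40/12 * x^12 + C
= 10/3 * x^12 + C
The coefficient in lowest terms is 10/3, and its numerator is 10

10


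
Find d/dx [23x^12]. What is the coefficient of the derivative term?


We apply the power rule: d/dx [ax^n] = a*n * x^(n-1)
d/dx [23x^12]
= 23 * 12 * x^(12-1)
= 276x^11
The coefficient is 276

276


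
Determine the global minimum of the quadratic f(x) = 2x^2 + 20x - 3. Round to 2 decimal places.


For a quadratic f(x) = ax^2 + bx + c with a > 0, the minimum is at the vertex.
Vertex x-coordinate: x = -b/(2a)
x = -(20) / (2 * 2)
x = -20/4 = -5
Substitute back to find the minimum value:
f(-5) = 2 * (-5)^2 + 20 * (-5) - 3
= 50 - 100 - 3
= -53 = -53.00

-53.00


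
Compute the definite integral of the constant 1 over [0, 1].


The integral of a constant k over [a, b] equals k * (b - a).
integral from 0 to 1 of 1 dx
= 1 * (1 - 0)
= 1 * 1
= 1

1


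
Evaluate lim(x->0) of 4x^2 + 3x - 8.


Since polynomials are continuous, we use direct substitution.
lim(x->0) of 4x^2 + 3x - 8
= 4 * 0^2 + 3 * 0 - 8
= 0 + 0 - 8
= -8

-8


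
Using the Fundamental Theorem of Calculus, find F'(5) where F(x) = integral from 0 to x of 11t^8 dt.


By the Fundamental Theorem of Calculus (Part 1):
If F(x) = integral from 0 to x of f(t) dt, then F'(x) = f(x)
Here f(t) = 11t^8
So F'(x) = 11x^8
Evaluate at x = 5:
F'(5) = 11 * 5^8
= 11 * 390625
= 4296875

4296875


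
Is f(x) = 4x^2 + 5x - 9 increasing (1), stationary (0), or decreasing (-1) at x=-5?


Compute f'(x) to determine behavior:
f'(x) = 8x + 5
f'(-5) = 8 * (-5) + 5
= -40 + 5
= -35
Since f'(-5) < 0, the function is decreasing (-1)

-1


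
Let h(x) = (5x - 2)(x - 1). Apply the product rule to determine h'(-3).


Let u(x) = 5x - 2 and v(x) = x - 1
u'(x) = 5
v'(x) = 1
Product rule: h'(x) = u'(x)*v(x) + u(x)*v'(x)
= 5 * (x - 1) + (5x - 2) * 1
At x = -3:
u(-3) = 5 * (-3) - 2 = -17
v(-3) = 1 * (-3) - 1 = -4
h'(-3) = 5 * (-4) + (-17) * 1
= -20 - 17
= -37

-37


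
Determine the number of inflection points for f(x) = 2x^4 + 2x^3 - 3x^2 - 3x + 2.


Inflection points occur where f''(x) = 0 and concavity changes.
f(x) = 2x^4 + 2x^3 - 3x^2 - 3x + 2
f'(x) = 8x^3 + 6x^2 - 6x - 3
f''(x) = 24x^2 + 12x - 6
This is a quadratic in x. Use the discriminant to count real roots.
Discriminant = (12)^2 - 4 * 24 * (-6)
= 144 - (-576)
= 720
Since discriminant > 0, f''(x) = 0 has 2 distinct real solutions.
A quadratic with two distinct real roots changes sign at each root, so concavity changes at both.
Number of inflection points: 2

2


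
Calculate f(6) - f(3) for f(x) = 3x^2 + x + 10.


Net change = f(b) - f(a)
f(x) = 3x^2 + x + 10
Compute f(6):
f(6) = 3 * 6^2 + 1 * 6 + 10
= 108 + 6 + 10
= 124
Compute f(3):
f(3) = 3 * 3^2 + 1 * 3 + 10
= 27 + 3 + 10
= 40
Net change = 124 - 40 = 84

84


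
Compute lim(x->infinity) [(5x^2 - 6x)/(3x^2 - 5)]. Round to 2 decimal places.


For limits at infinity with equal-degree polynomials,
we compare leading coefficients.
Numerator leading term: 5x^2
Denominator leading term: 3x^2
Divide both by x^2:
lim = (5 - 6/x) / (3 - 5/x^2)
As x -> infinity, the 1/x and 1/x^2 terms vanish:
= 5/3 ≈ 1.67

1.67


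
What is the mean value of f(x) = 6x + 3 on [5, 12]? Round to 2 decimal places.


Average value = 1/(b-a) * integral from a to b of f(x) dx
First compute the integral of 6x + 3:
F(x) = 3x^2 + 3x
F(12) = 3 * 144 + 3 * 12 = 468
F(5) = 3 * 25 + 3 * 5 = 90
Integral = 468 - 90 = 378
Average = 378 / (12 - 5) = 378 / 7
= 54 = 54.00

54.00


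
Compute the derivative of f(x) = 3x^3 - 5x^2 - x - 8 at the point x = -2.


Differentiate f(x) = 3x^3 - 5x^2 - x - 8 term by term:
f'(x) = 9x^2 - 10x - 1
Substitute x = -2:
f'(-2) = 9 * (-2)^2 - 10 * (-2) - 1
= 36 + 20 - 1
= 55

55


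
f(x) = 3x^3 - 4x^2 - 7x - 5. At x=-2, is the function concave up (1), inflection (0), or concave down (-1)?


Concavity is determined by the sign of f''(x).
f(x) = 3x^3 - 4x^2 - 7x - 5
f'(x) = 9x^2 - 8x - 7
f''(x) = 18x - 8
f''(-2) = 18 * (-2) - 8
= -36 - 8
= -44
Since f''(-2) < 0, the function is concave down (-1)

-1


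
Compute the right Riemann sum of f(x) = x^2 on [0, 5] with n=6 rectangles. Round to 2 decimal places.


Right Riemann sum uses right endpoints of each subinterval.
Interval: [0, 5], n = 6
dx = (5 - 0) / 6 = 5/6
Right endpoints: [5/6, 5/3, 5/2, 10/3, 25/6, 5]
f values: [25/36, 25/9, 25/4, 100/9, 625/36, 25]
Sum = dx * (sum of f values)
= 5/6 * 2275/36
= 11375/216 ≈ 52.66

52.66


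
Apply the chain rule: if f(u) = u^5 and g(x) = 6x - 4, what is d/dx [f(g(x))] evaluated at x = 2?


Using the chain rule: (f(g(x)))' = f'(g(x)) * g'(x)
First, find g(2):
g(2) = 6 * 2 - 4 = 8
Next, f'(u) = 5u^4
And g'(x) = 6
So f'(g(2)) * g'(2)
= 5 * 8^4 * 6
= 5 * 4096 * 6
= 122880

122880


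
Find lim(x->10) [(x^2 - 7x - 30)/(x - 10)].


Direct substitution gives 0/0, so we factor the numerator.
Factor: (x^2 - 7x - 30) = (x - 10)(x + 3)
Cancel the common factor (x - 10):
(x^2 - 7x - 30)/(x - 10) = (x + 3)
Now substitute x = 10:
= (10) - (-3) = 13

13


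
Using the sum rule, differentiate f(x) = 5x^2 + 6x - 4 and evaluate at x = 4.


Differentiate term by term using power and sum rules:
f(x) = 5x^2 + 6x - 4
f'(x) = 10x + 6
Substitute x = 4:
f'(4) = 10 * 4 + 6
= 40 + 6
= 46

46


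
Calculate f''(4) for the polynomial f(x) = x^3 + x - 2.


First derivative:
f'(x) = 3x^2 + 1
Second derivative:
f''(x) = 6x
Substitute x = 4:
f''(4) = 6 * 4 + 0
= 24 + 0
= 24

24


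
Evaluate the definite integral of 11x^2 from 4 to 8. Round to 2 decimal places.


Find the antiderivative of 11x^2:
F(x) = 11/3 * x^3
Apply the Fundamental Theorem of Calculus:
F(8) - F(4)
= 11/3 * 8^3 - 11/3 * 4^3
= 11/3 * (512 - 64)
= 11/3 * 448
= 4928/3 ≈ 1642.67

1642.67


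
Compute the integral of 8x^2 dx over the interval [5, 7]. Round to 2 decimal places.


Find the antiderivative of 8x^2:
F(x) = 8/3 * x^3
Apply the Fundamental Theorem of Calculus:
F(7) - F(5)
= 8/3 * 7^3 - 8/3 * 5^3
= 8/3 * (343 - 125)
= 8/3 * 218
= 1744/3 ≈ 581.33

581.33


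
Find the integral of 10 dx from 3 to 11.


The integral of a constant k over [a, b] equals k * (b - a).
integral from 3 to 11 of 10 dx
= 10 * (11 - 3)
= 10 * 8
= 80

80


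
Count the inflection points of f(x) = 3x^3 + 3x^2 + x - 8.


Inflection points occur where f''(x) = 0 and concavity changes.
f(x) = 3x^3 + 3x^2 + x - 8
f'(x) = 9x^2 + 6x + 1
f''(x) = 18x + 6
Set f''(x) = 0:
18x + 6 = 0
x = -6 / 18 = -1/3
Since f''(x) is linear (degree 1), it changes sign at this point.
Therefore there is exactly 1 inflection point.

1


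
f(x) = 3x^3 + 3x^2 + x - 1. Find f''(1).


First derivative:
f'(x) = 9x^2 + 6x + 1
Second derivative:
f''(x) = 18x + 6
Substitute x = 1:
f''(1) = 18 * 1 + 6
= 18 + 6
= 24

24


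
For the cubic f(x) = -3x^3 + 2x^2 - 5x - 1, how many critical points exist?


Find where f'(x) = 0:
f(x) = -3x^3 + 2x^2 - 5x - 1
f'(x) = -9x^2 + 4x - 5
This is a quadratic in x. Use the discriminant to count real roots.
Discriminant = (4)^2 - 4 * (-9) * (-5)
= 16 - 180
= -164
Since discriminant < 0, f'(x) = 0 has no real solutions.
Number of critical points: 0

0


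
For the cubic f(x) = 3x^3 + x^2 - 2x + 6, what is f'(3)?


Differentiate f(x) = 3x^3 + x^2 - 2x + 6 term by term:
f'(x) = 9x^2 + 2x - 2
Substitute x = 3:
f'(3) = 9 * 3^2 + 2 * 3 - 2
= 81 + 6 - 2
= 85

85


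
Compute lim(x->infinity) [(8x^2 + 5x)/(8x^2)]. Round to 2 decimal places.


For limits at infinity with equal-degree polynomials,
we compare leading coefficients.
Numerator leading term: 8x^2
Denominator leading term: 8x^2
Divide both by x^2:
lim = (8 + 5/x) / (8)
As x -> infinity, the 1/x and 1/x^2 terms vanish:
= 8/8 = 1 = 1.00

1.00


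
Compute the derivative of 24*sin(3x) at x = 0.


Apply the chain rule to differentiate 24*sin(3x):
d/dx [24*sin(3x)]
= 24 * cos(3x) * d/dx(3x)
= 24 * 3 * cos(3x)
= 72 * cos(3x)
Evaluate at x = 0:
= 72 * cos(0)
= 72 * 1
= 72

72


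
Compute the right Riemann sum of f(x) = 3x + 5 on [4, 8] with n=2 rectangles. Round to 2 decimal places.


Right Riemann sum uses right endpoints of each subinterval.
Interval: [4, 8], n = 2
dx = (8 - 4) / 2 = 2
Right endpoints: [6, 8]
f values: [23, 29]
Sum = dx * (sum of f values)
= 2 * 52
= 104 = 104.00

104.00


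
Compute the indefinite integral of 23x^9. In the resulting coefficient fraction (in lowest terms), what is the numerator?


Apply the power rule for integration:
integral of ax^n dx = a/(n+1) * x^(n+1) + C
integral of 23x^9 dx
= 23/10 * x^10 + C
The coefficient in lowest terms is 23/10, and its numerator is 23

23


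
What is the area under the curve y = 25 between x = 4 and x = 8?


The area under a constant function y = 25 is a rectangle.
Width = 8 - 4 = 4
Height = 25
Area = width * height
= 4 * 25
= 100

100


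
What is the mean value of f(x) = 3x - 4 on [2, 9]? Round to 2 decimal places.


Average value = 1/(b-a) * integral from a to b of f(x) dx
First compute the integral of 3x - 4:
F(x) = (3/2)x^2 - 4x
F(9) = 3/2 * 81 - 4 * 9 = 171/2
F(2) = 3/2 * 4 - 4 * 2 = -2
Integral = 171/2 - (-2) = 175/2
Average = (175/2) / (9 - 2) = (175/2) / 7
= 25/2 = 12.50

12.50


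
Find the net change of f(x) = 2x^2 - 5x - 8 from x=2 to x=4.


Net change = f(b) - f(a)
f(x) = 2x^2 - 5x - 8
Compute f(4):
f(4) = 2 * 4^2 - 5 * 4 - 8
= 32 - 20 - 8
= 4
Compute f(2):
f(2) = 2 * 2^2 - 5 * 2 - 8
= 8 - 10 - 8
= -10
Net change = 4 - (-10) = 14

14


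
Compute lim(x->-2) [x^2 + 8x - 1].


Since polynomials are continuous, we use direct substitution.
lim(x->-2) of x^2 + 8x - 1
= 1 * (-2)^2 + 8 * (-2) - 1
= 4 - 16 - 1
= -13

-13


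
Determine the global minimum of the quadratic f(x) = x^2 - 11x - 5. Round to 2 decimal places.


For a quadratic f(x) = ax^2 + bx + c with a > 0, the minimum is at the vertex.
Vertex x-coordinate: x = -b/(2a)
x = -(-11) / (2 * 1)
x = 11/2
Substitute back to find the minimum value:
f(11/2) = 1 * (11/2)^2 - 11 * (11/2) - 5
= 121/4 - 121/2 - 5
= -141/4 = -35.25

-35.25


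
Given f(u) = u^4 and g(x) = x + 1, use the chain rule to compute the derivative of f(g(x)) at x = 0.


Using the chain rule: (f(g(x)))' = f'(g(x)) * g'(x)
First, find g(0):
g(0) = 1 * 0 + 1 = 1
Next, f'(u) = 4u^3
And g'(x) = 1
So f'(g(0)) * g'(0)
= 4 * 1^3 * 1
= 4 * 1 * 1
= 4

4


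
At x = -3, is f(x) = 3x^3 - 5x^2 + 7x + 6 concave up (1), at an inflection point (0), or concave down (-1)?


Concavity is determined by the sign of f''(x).
f(x) = 3x^3 - 5x^2 + 7x + 6
f'(x) = 9x^2 - 10x + 7
f''(x) = 18x - 10
f''(-3) = 18 * (-3) - 10
= -54 - 10
= -64
Since f''(-3) < 0, the function is concave down (-1)

-1


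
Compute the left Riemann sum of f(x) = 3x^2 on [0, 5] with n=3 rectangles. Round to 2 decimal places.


Left Riemann sum uses left endpoints of each subinterval.
Interval: [0, 5], n = 3
dx = (5 - 0) / 3 = 5/3
Left endpoints: [0, 5/3, 10/3]
f values: [0, 25/3, 100/3]
Sum = dx * (sum of f values)
= 5/3 * 125/3
= 625/9 ≈ 69.44

69.44


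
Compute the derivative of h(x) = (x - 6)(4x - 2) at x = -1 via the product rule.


Let u(x) = x - 6 and v(x) = 4x - 2
u'(x) = 1
v'(x) = 4
Product rule: h'(x) = u'(x)*v(x) + u(x)*v'(x)
= 1 * (4x - 2) + (x - 6) * 4
At x = -1:
u(-1) = 1 * (-1) - 6 = -7
v(-1) = 4 * (-1) - 2 = -6
h'(-1) = 1 * (-6) + (-7) * 4
= -6 - 28
= -34

-34


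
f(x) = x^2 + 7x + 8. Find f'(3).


Differentiate term by term using power and sum rules:
f(x) = x^2 + 7x + 8
f'(x) = 2x + 7
Substitute x = 3:
f'(3) = 2 * 3 + 7
= 6 + 7
= 13

13


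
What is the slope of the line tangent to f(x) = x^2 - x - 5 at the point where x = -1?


The slope of the tangent line equals f'(x) at the point.
f(x) = x^2 - x - 5
f'(x) = 2x - 1
At x = -1:
f'(-1) = 2 * (-1) - 1
= -2 - 1
= -3

-3


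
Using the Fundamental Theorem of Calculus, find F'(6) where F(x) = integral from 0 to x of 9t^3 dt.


By the Fundamental Theorem of Calculus (Part 1):
If F(x) = integral from 0 to x of f(t) dt, then F'(x) = f(x)
Here f(t) = 9t^3
So F'(x) = 9x^3
Evaluate at x = 6:
F'(6) = 9 * 6^3
= 9 * 216
= 1944

1944


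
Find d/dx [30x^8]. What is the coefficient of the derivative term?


We apply the power rule: d/dx [ax^n] = a*n * x^(n-1)
d/dx [30x^8]
= 30 * 8 * x^(8-1)
= 240x^7
The coefficient is 240

240


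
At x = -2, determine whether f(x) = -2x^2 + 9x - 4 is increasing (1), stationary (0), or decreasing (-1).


Compute f'(x) to determine behavior:
f'(x) = -4x + 9
f'(-2) = -4 * (-2) + 9
= 8 + 9
= 17
Since f'(-2) > 0, the function is increasing (1)

1


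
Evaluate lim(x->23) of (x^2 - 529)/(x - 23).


Direct substitution gives 0/0, so we factor the numerator.
Factor: (x^2 - 529) = (x - 23)(x + 23)
Cancel the common factor (x - 23):
(x^2 - 529)/(x - 23) = (x + 23)
Now substitute x = 23:
= (23 + 23) = 46

46


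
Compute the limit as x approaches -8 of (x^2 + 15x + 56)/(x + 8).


Direct substitution gives 0/0, so we factor the numerator.
Factor: (x^2 + 15x + 56) = (x + 8)(x + 7)
Cancel the common factor (x + 8):
(x^2 + 15x + 56)/(x + 8) = (x + 7)
Now substitute x = -8:
= (-8) - (-7) = -1

-1


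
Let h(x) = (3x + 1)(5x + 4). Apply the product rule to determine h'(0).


Let u(x) = 3x + 1 and v(x) = 5x + 4
u'(x) = 3
v'(x) = 5
Product rule: h'(x) = u'(x)*v(x) + u(x)*v'(x)
= 3 * (5x + 4) + (3x + 1) * 5
At x = 0:
u(0) = 3 * 0 + 1 = 1
v(0) = 5 * 0 + 4 = 4
h'(0) = 3 * 4 + 1 * 5
= 12 + 5
= 17

17


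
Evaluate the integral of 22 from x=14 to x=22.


The integral of a constant k over [a, b] equals k * (b - a).
integral from 14 to 22 of 22 dx
= 22 * (22 - 14)
= 22 * 8
= 176

176


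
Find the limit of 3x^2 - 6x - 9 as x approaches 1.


Since polynomials are continuous, we use direct substitution.
lim(x->1) of 3x^2 - 6x - 9
= 3 * 1^2 - 6 * 1 - 9
= 3 - 6 - 9
= -12

-12


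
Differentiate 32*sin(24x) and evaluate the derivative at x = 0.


Apply the chain rule to differentiate 32*sin(24x):
d/dx [32*sin(24x)]
= 32 * cos(24x) * d/dx(24x)
= 32 * 24 * cos(24x)
= 768 * cos(24x)
Evaluate at x = 0:
= 768 * cos(0)
= 768 * 1
= 768

768


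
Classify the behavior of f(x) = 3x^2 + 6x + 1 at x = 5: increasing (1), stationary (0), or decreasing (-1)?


Compute f'(x) to determine behavior:
f'(x) = 6x + 6
f'(5) = 6 * 5 + 6
= 30 + 6
= 36
Since f'(5) > 0, the function is increasing (1)

1


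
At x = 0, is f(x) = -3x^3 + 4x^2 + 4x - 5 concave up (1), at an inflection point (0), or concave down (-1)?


Concavity is determined by the sign of f''(x).
f(x) = -3x^3 + 4x^2 + 4x - 5
f'(x) = -9x^2 + 8x + 4
f''(x) = -18x + 8
f''(0) = -18 * 0 + 8
= 0 + 8
= 8
Since f''(0) > 0, the function is concave up (1)

1


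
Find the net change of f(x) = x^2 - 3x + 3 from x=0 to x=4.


Net change = f(b) - f(a)
f(x) = x^2 - 3x + 3
Compute f(4):
f(4) = 1 * 4^2 - 3 * 4 + 3
= 16 - 12 + 3
= 7
Compute f(0):
f(0) = 1 * 0^2 - 3 * 0 + 3
= 0 + 0 + 3
= 3
Net change = 7 - 3 = 4

4


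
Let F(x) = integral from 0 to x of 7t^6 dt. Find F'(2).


By the Fundamental Theorem of Calculus (Part 1):
If F(x) = integral from 0 to x of f(t) dt, then F'(x) = f(x)
Here f(t) = 7t^6
So F'(x) = 7x^6
Evaluate at x = 2:
F'(2) = 7 * 2^6
= 7 * 64
= 448

448


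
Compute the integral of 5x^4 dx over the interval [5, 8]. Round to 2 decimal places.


Find the antiderivative of 5x^4:
F(x) = 5/5 * x^5
Apply the Fundamental Theorem of Calculus:
F(8) - F(5)
= 5/5 * 8^5 - 5/5 * 5^5
= 5/5 * (32768 - 3125)
= 5/5 * 29643
= 29643 = 29643.00

29643.00


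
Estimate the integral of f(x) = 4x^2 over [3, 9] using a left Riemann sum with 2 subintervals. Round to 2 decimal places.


Left Riemann sum uses left endpoints of each subinterval.
Interval: [3, 9], n = 2
dx = (9 - 3) / 2 = 3
Left endpoints: [3, 6]
f values: [36, 144]
Sum = dx * (sum of f values)
= 3 * 180
= 540 = 540.00

540.00


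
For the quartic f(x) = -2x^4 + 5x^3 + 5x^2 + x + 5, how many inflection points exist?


Inflection points occur where f''(x) = 0 and concavity changes.
f(x) = -2x^4 + 5x^3 + 5x^2 + x + 5
f'(x) = -8x^3 + 15x^2 + 10x + 1
f''(x) = -24x^2 + 30x + 10
This is a quadratic in x. Use the discriminant to count real roots.
Discriminant = (30)^2 - 4 * (-24) * 10
= 900 - (-960)
= 1860
Since discriminant > 0, f''(x) = 0 has 2 distinct real solutions.
A quadratic with two distinct real roots changes sign at each root, so concavity changes at both.
Number of inflection points: 2

2


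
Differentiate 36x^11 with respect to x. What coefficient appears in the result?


We apply the power rule: d/dx [ax^n] = a*n * x^(n-1)
d/dx [36x^11]
= 36 * 11 * x^(11-1)
= 396x^10
The coefficient is 396

396


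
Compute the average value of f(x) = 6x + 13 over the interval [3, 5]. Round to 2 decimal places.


Average value = 1/(b-a) * integral from a to b of f(x) dx
First compute the integral of 6x + 13:
F(x) = 3x^2 + 13x
F(5) = 3 * 25 + 13 * 5 = 140
F(3) = 3 * 9 + 13 * 3 = 66
Integral = 140 - 66 = 74
Average = 74 / (5 - 3) = 74 / 2
= 37 = 37.00

37.00


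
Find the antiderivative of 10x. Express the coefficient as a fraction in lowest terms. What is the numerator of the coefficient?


Apply the power rule for integration:
integral of ax^n dx = a/(n+1) * x^(n+1) + C
integral of 10x dx
= 10/2 * x^2 + C
= 5 * x^2 + C
The coefficient in lowest terms is 5 = 5/1, so its numerator is 5

5


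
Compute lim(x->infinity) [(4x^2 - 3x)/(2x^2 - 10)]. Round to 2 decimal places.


For limits at infinity with equal-degree polynomials,
we compare leading coefficients.
Numerator leading term: 4x^2
Denominator leading term: 2x^2
Divide both by x^2:
lim = (4 - 3/x) / (2 - 10/x^2)
As x -> infinity, the 1/x and 1/x^2 terms vanish:
= 4/2 = 2 = 2.00

2.00


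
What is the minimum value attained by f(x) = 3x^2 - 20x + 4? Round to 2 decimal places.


For a quadratic f(x) = ax^2 + bx + c with a > 0, the minimum is at the vertex.
Vertex x-coordinate: x = -b/(2a)
x = -(-20) / (2 * 3)
x = 20/6 = 10/3
Substitute back to find the minimum value:
f(10/3) = 3 * (10/3)^2 - 20 * (10/3) + 4
= 100/3 - 200/3 + 4
= -88/3 ≈ -29.33

-29.33


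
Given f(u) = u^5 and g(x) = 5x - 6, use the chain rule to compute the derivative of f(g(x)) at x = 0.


Using the chain rule: (f(g(x)))' = f'(g(x)) * g'(x)
First, find g(0):
g(0) = 5 * 0 - 6 = -6
Next, f'(u) = 5u^4
And g'(x) = 5
So f'(g(0)) * g'(0)
= 5 * (-6)^4 * 5
= 5 * 1296 * 5
= 32400

32400


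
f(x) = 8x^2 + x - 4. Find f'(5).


Differentiate term by term using power and sum rules:
f(x) = 8x^2 + x - 4
f'(x) = 16x + 1
Substitute x = 5:
f'(5) = 16 * 5 + 1
= 80 + 1
= 81

81


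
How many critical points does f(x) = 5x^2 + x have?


Find where f'(x) = 0:
f'(x) = 10x + 1
Set f'(x) = 0:
10x + 1 = 0
x = -1 / 10 = -1/10
This is a linear equation in x, so there is exactly one solution.
Number of critical points: 1

1


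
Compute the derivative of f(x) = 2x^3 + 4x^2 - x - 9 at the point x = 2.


Differentiate f(x) = 2x^3 + 4x^2 - x - 9 term by term:
f'(x) = 6x^2 + 8x - 1
Substitute x = 2:
f'(2) = 6 * 2^2 + 8 * 2 - 1
= 24 + 16 - 1
= 39

39


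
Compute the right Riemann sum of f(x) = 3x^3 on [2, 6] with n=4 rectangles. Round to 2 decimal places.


Right Riemann sum uses right endpoints of each subinterval.
Interval: [2, 6], n = 4
dx = (6 - 2) / 4 = 1
Right endpoints: [3, 4, 5, 6]
f values: [81, 192, 375, 648]
Sum = dx * (sum of f values)
= 1 * 1296
= 1296 = 1296.00

1296.00


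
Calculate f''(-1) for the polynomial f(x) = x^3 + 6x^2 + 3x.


First derivative:
f'(x) = 3x^2 + 12x + 3
Second derivative:
f''(x) = 6x + 12
Substitute x = -1:
f''(-1) = 6 * (-1) + 12
= -6 + 12
= 6

6


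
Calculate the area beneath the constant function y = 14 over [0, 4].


The area under a constant function y = 14 is a rectangle.
Width = 4 - 0 = 4
Height = 14
Area = width * height
= 4 * 14
= 56

56


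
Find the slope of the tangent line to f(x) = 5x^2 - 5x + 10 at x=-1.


The slope of the tangent line equals f'(x) at the point.
f(x) = 5x^2 - 5x + 10
f'(x) = 10x - 5
At x = -1:
f'(-1) = 10 * (-1) - 5
= -10 - 5
= -15

-15


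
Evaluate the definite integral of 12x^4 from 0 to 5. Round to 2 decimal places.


Find the antiderivative of 12x^4:
F(x) = 12/5 * x^5
Apply the Fundamental Theorem of Calculus:
F(5) - F(0)
= 12/5 * 5^5 - 12/5 * 0^5
= 12/5 * (3125 - 0)
= 12/5 * 3125
= 7500 = 7500.00

7500.00
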